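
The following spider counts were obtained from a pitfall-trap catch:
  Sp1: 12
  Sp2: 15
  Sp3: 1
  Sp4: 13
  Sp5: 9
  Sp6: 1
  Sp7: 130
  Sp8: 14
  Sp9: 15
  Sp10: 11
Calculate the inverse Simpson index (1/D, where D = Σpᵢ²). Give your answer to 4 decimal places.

2.7039

Total N = 12+15+1+13+9+1+130+14+15+11 = 221, so the proportions are 0.0542986, 0.0678733, 0.0045249, 0.0588235, 0.040724, 0.0045249, 0.5882353, 0.0633484, 0.0678733, 0.0497738 (working shown to 7 dp, full precision carried).
D = 0.0542986² + 0.0678733² + 0.0045249² + 0.0588235² + 0.040724² + 0.0045249² + 0.5882353² + 0.0633484² + 0.0678733² + 0.0497738² = 0.0029483 + 0.0046068 + 0.0000205 + 0.0034602 + 0.0016584 + 0.0000205 + 0.3460208 + 0.0040130 + 0.0046068 + 0.0024774 = 0.3698327.
So 1/D = 2.703925, i.e. 2.7039 to 4 decimal places.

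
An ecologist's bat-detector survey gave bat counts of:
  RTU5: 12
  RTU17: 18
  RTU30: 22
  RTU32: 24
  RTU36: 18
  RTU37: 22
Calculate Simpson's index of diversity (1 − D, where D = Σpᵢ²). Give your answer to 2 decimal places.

0.83

Total N = 12+18+22+24+18+22 = 116, so the proportions are 0.1034, 0.1552, 0.1897, 0.2069, 0.1552, 0.1897 (working shown to 4 dp, full precision carried).
D = 0.1034² + 0.1552² + 0.1897² + 0.2069² + 0.1552² + 0.1897² = 0.0107 + 0.0241 + 0.0360 + 0.0428 + 0.0241 + 0.0360 = 0.1736.
So 1 − D = 0.8264, i.e. 0.83 to 2 decimal places.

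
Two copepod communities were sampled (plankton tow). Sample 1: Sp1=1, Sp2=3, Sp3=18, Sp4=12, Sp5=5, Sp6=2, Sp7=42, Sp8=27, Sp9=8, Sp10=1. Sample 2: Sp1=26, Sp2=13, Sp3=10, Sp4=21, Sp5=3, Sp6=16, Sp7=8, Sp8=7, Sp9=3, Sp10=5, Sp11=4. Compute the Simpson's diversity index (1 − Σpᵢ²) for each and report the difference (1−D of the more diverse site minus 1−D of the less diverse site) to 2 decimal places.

0.08

Sample 1: N=119, proportions 0.0084, 0.0252, 0.1513, 0.1008, 0.042, 0.0168, 0.3529, 0.2269, 0.0672, 0.0084, giving 1−D = 0.7836 (working shown to 4 dp, full precision carried).
Sample 2: N=116, proportions 0.2241, 0.1121, 0.0862, 0.181, 0.0259, 0.1379, 0.069, 0.0603, 0.0259, 0.0431, 0.0345, giving 1−D = 0.8652.
Difference = |0.7836 − 0.8652| = 0.0816, i.e. 0.08 to 2 decimal places.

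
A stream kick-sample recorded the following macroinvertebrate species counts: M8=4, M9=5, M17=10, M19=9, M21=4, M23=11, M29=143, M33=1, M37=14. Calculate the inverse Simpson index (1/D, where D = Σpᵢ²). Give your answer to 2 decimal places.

1.92

Total N = 4+5+10+9+4+11+143+1+14 = 201, so the proportions are 0.0199, 0.02488, 0.04975, 0.04478, 0.0199, 0.05473, 0.71144, 0.00498, 0.06965 (working shown to 5 dp, full precision carried).
D = 0.0199² + 0.02488² + 0.04975² + 0.04478² + 0.0199² + 0.05473² + 0.71144² + 0.00498² + 0.06965² = 0.00040 + 0.00062 + 0.00248 + 0.00200 + 0.00040 + 0.00299 + 0.50615 + 0.00002 + 0.00485 = 0.51991.
So 1/D = 1.9234, i.e. 1.92 to 2 decimal places.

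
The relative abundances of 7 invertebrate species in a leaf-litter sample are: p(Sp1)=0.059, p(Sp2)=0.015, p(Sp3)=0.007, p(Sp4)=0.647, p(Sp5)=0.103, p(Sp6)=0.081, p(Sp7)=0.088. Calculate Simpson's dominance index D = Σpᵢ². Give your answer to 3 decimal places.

0.447

D = 0.059² + 0.015² + 0.007² + 0.647² + 0.103² + 0.081² + 0.088² = 0.00348 + 0.00022 + 0.00005 + 0.41861 + 0.01061 + 0.00656 + 0.00774 = 0.44728 (working shown to 5 dp, full precision carried).
To 3 decimal places, D = 0.447.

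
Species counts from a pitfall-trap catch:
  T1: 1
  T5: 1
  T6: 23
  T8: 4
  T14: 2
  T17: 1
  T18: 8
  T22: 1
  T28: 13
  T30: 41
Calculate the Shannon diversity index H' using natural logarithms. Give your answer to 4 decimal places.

1.5930

Total N = 1+1+23+4+2+1+8+1+13+41 = 95, so the proportions are 0.010526, 0.010526, 0.242105, 0.042105, 0.021053, 0.010526, 0.084211, 0.010526, 0.136842, 0.431579 (working shown to 6 dp, full precision carried).
Each pᵢ ln pᵢ term: 0.010526×(-4.553877)=-0.047936, 0.010526×(-4.553877)=-0.047936, 0.242105×(-1.418383)=-0.343398, 0.042105×(-3.167583)=-0.133372, 0.021053×(-3.860730)=-0.081279, 0.010526×(-4.553877)=-0.047936, 0.084211×(-2.474435)=-0.208374, 0.010526×(-4.553877)=-0.047936, 0.136842×(-1.988928)=-0.272169, 0.431579×(-0.840305)=-0.362658.
Sum = -1.592991, so H' = 1.5930.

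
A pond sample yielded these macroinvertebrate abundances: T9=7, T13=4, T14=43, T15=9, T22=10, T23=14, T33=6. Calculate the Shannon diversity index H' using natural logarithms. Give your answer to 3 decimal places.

Total N = 7+4+43+9+10+14+6 = 93, so the proportions are 0.07527, 0.04301, 0.46237, 0.09677, 0.10753, 0.15054, 0.06452 (working shown to 5 dp, full precision carried).
Each pᵢ ln pᵢ term: 0.07527×(-2.58669)=-0.19470, 0.04301×(-3.14631)=-0.13532, 0.46237×(-0.77140)=-0.35667, 0.09677×(-2.33537)=-0.22600, 0.10753×(-2.23001)=-0.23979, 0.15054×(-1.89354)=-0.28505, 0.06452×(-2.74084)=-0.17683.
Sum = -1.61436, so H' = 1.614.

1.614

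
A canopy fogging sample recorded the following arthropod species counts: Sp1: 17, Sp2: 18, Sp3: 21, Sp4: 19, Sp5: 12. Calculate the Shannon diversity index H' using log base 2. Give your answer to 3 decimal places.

Total N = 17+18+21+19+12 = 87, so the proportions are 0.1954, 0.2069, 0.24138, 0.21839, 0.13793 (working shown to 5 dp, full precision carried).
Each pᵢ log₂ pᵢ term: 0.1954×(-2.35548)=-0.46027, 0.2069×(-2.27302)=-0.47028, 0.24138×(-2.05063)=-0.49498, 0.21839×(-2.19502)=-0.47937, 0.13793×(-2.85798)=-0.39420.
Sum = -2.29910, so H' = 2.299.

2.299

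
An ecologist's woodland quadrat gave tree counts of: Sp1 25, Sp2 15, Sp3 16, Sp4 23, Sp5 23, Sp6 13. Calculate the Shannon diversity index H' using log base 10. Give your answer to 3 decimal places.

Total N = 25+15+16+23+23+13 = 115, so the proportions are 0.21739, 0.13043, 0.13913, 0.2, 0.2, 0.11304 (working shown to 5 dp, full precision carried).
Each pᵢ log₁₀ pᵢ term: 0.21739×(-0.66276)=-0.14408, 0.13043×(-0.88461)=-0.11538, 0.13913×(-0.85658)=-0.11918, 0.2×(-0.69897)=-0.13979, 0.2×(-0.69897)=-0.13979, 0.11304×(-0.94675)=-0.10702.
Sum = -0.76525, so H' = 0.765.

0.765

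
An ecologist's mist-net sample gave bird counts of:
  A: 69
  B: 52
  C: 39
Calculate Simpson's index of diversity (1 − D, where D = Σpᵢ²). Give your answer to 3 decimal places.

0.649

Total N = 69+52+39 = 160, so the proportions are 0.43125, 0.325, 0.24375 (working shown to 5 dp, full precision carried).
D = 0.43125² + 0.325² + 0.24375² = 0.18598 + 0.10563 + 0.05941 = 0.35102.
So 1 − D = 0.64898, i.e. 0.649 to 3 decimal places.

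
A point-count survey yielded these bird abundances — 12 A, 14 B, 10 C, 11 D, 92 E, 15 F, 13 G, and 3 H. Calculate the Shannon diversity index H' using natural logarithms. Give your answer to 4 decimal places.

1.5509

Total N = 12+14+10+11+92+15+13+3 = 170, so the proportions are 0.070588, 0.082353, 0.058824, 0.064706, 0.541176, 0.088235, 0.076471, 0.017647 (working shown to 6 dp, full precision carried).
Each pᵢ ln pᵢ term: 0.070588×(-2.650892)=-0.187122, 0.082353×(-2.496741)=-0.205614, 0.058824×(-2.833213)=-0.166660, 0.064706×(-2.737903)=-0.177158, 0.541176×(-0.614010)=-0.332288, 0.088235×(-2.427748)=-0.214213, 0.076471×(-2.570849)=-0.196594, 0.017647×(-4.037186)=-0.071244.
Sum = -1.550893, so H' = 1.5509.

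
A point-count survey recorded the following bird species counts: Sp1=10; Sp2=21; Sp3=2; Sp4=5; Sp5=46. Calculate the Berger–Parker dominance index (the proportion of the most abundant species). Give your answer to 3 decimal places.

Total N = 10+21+2+5+46 = 84, so the proportions are 0.11905, 0.25, 0.02381, 0.05952, 0.54762 (working shown to 5 dp, full precision carried).
The largest proportion is 0.54762, i.e. d = 0.548 to 3 decimal places.

0.548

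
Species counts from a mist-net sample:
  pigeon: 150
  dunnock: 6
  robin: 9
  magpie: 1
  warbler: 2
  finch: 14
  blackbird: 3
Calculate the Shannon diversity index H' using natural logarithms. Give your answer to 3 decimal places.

Total N = 150+6+9+1+2+14+3 = 185, so the proportions are 0.81081, 0.03243, 0.04865, 0.00541, 0.01081, 0.07568, 0.01622 (working shown to 5 dp, full precision carried).
Each pᵢ ln pᵢ term: 0.81081×(-0.20972)=-0.17004, 0.03243×(-3.42860)=-0.11120, 0.04865×(-3.02313)=-0.14707, 0.00541×(-5.22036)=-0.02822, 0.01081×(-4.52721)=-0.04894, 0.07568×(-2.58130)=-0.19534, 0.01622×(-4.12174)=-0.06684.
Sum = -0.76765, so H' = 0.768.

0.768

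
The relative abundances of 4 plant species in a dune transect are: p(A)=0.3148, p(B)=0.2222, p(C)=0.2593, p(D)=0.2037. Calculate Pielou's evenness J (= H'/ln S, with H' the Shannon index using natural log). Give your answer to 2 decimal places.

0.99

H' = −Σ pᵢ ln pᵢ = −((-0.3639) + (-0.3342) + (-0.3500) + (-0.3241)) = 1.3722 (working shown to 4 dp, full precision carried).
With S = 4 species, ln S = 1.3863, so J = 1.3722/1.3863 = 0.9898, i.e. 0.99 to 2 decimal places.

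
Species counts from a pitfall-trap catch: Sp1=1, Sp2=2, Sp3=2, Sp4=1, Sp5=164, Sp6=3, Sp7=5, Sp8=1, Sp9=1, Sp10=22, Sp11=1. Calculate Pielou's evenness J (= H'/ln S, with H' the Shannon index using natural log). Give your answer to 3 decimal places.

Total N = 1+2+2+1+164+3+5+1+1+22+1 = 203, so the proportions are 0.00493, 0.00985, 0.00985, 0.00493, 0.80788, 0.01478, 0.02463, 0.00493, 0.00493, 0.10837, 0.00493 (working shown to 5 dp, full precision carried).
H' = −Σ pᵢ ln pᵢ = −((-0.02617) + (-0.04552) + (-0.04552) + (-0.02617) + (-0.17235) + (-0.06228) + (-0.09123) + (-0.02617) + (-0.02617) + (-0.24083) + (-0.02617)) = 0.78859.
With S = 11 species, ln S = 2.39790, so J = 0.78859/2.39790 = 0.32887, i.e. 0.329 to 3 decimal places.

0.329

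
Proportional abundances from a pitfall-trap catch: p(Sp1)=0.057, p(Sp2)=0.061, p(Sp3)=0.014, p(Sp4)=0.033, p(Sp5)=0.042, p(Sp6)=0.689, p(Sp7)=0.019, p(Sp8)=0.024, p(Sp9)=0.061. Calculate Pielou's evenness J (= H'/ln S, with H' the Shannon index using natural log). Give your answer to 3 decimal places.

0.560

H' = −Σ pᵢ ln pᵢ = −((-0.16329) + (-0.17061) + (-0.05976) + (-0.11257) + (-0.13314) + (-0.25666) + (-0.07530) + (-0.08951) + (-0.17061)) = 1.23146 (working shown to 5 dp, full precision carried).
With S = 9 species, ln S = 2.19722, so J = 1.23146/2.19722 = 0.56046, i.e. 0.560 to 3 decimal places.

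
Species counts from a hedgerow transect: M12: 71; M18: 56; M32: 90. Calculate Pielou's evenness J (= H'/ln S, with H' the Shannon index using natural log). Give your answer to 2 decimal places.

0.98

Total N = 71+56+90 = 217, so the proportions are 0.3272, 0.2581, 0.4147 (working shown to 4 dp, full precision carried).
H' = −Σ pᵢ ln pᵢ = −((-0.3655) + (-0.3496) + (-0.3650)) = 1.0801.
With S = 3 species, ln S = 1.0986, so J = 1.0801/1.0986 = 0.9832, i.e. 0.98 to 2 decimal places.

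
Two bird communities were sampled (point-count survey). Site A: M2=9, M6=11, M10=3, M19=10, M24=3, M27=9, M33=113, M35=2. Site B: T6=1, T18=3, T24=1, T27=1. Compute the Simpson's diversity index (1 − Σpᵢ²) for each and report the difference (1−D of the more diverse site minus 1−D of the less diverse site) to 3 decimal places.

Site A: N=160, proportions 0.05625, 0.06875, 0.01875, 0.0625, 0.01875, 0.05625, 0.70625, 0.0125, giving 1−D = 0.48539 (working shown to 5 dp, full precision carried).
Site B: N=6, proportions 0.16667, 0.5, 0.16667, 0.16667, giving 1−D = 0.66667.
Difference = |0.48539 − 0.66667| = 0.18128, i.e. 0.181 to 3 decimal places.

0.181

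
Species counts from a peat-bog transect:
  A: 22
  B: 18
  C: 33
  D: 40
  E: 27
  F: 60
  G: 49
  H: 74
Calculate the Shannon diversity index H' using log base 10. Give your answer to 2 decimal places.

0.86

Total N = 22+18+33+40+27+60+49+74 = 323, so the proportions are 0.0681, 0.0557, 0.1022, 0.1238, 0.0836, 0.1858, 0.1517, 0.2291 (working shown to 4 dp, full precision carried).
Each pᵢ log₁₀ pᵢ term: 0.0681×(-1.1668)=-0.0795, 0.0557×(-1.2539)=-0.0699, 0.1022×(-0.9907)=-0.1012, 0.1238×(-0.9071)=-0.1123, 0.0836×(-1.0778)=-0.0901, 0.1858×(-0.7311)=-0.1358, 0.1517×(-0.8190)=-0.1242, 0.2291×(-0.6400)=-0.1466.
Sum = -0.8597, so H' = 0.86.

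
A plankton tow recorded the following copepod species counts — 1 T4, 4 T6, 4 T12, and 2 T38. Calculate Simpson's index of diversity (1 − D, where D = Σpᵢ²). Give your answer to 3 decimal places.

Total N = 1+4+4+2 = 11, so the proportions are 0.09091, 0.36364, 0.36364, 0.18182 (working shown to 5 dp, full precision carried).
D = 0.09091² + 0.36364² + 0.36364² + 0.18182² = 0.00826 + 0.13223 + 0.13223 + 0.03306 = 0.30579.
So 1 − D = 0.69421, i.e. 0.694 to 3 decimal places.

0.694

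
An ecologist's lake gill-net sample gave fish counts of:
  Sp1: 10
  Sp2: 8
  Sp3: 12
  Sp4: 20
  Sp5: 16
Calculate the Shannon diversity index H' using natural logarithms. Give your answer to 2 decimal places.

Total N = 10+8+12+20+16 = 66, so the proportions are 0.1515, 0.1212, 0.1818, 0.303, 0.2424 (working shown to 4 dp, full precision carried).
Each pᵢ ln pᵢ term: 0.1515×(-1.8871)=-0.2859, 0.1212×(-2.1102)=-0.2558, 0.1818×(-1.7047)=-0.3100, 0.303×(-1.1939)=-0.3618, 0.2424×(-1.4171)=-0.3435.
Sum = -1.5570, so H' = 1.56.

1.56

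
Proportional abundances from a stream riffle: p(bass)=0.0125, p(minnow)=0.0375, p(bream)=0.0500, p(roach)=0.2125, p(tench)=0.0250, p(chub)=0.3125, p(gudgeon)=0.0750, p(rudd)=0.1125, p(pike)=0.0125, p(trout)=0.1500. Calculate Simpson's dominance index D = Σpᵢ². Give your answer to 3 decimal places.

0.188

D = 0.0125² + 0.0375² + 0.05² + 0.2125² + 0.025² + 0.3125² + 0.075² + 0.1125² + 0.0125² + 0.15² = 0.00016 + 0.00141 + 0.00250 + 0.04516 + 0.00063 + 0.09766 + 0.00562 + 0.01266 + 0.00016 + 0.02250 = 0.18844 (working shown to 5 dp, full precision carried).
To 3 decimal places, D = 0.188.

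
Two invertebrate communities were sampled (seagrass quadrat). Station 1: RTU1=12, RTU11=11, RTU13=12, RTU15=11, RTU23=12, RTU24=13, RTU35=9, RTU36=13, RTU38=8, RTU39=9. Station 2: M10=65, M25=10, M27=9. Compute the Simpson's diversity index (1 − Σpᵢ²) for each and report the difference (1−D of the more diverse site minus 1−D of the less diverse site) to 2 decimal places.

0.52

Station 1: N=110, proportions 0.1091, 0.1, 0.1091, 0.1, 0.1091, 0.1182, 0.0818, 0.1182, 0.0727, 0.0818, giving 1−D = 0.8977 (working shown to 4 dp, full precision carried).
Station 2: N=84, proportions 0.7738, 0.119, 0.1071, giving 1−D = 0.3756.
Difference = |0.8977 − 0.3756| = 0.5221, i.e. 0.52 to 2 decimal places.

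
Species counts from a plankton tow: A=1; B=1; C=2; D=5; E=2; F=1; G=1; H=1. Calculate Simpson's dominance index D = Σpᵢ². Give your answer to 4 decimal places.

Total N = 1+1+2+5+2+1+1+1 = 14, so the proportions are 0.071429, 0.071429, 0.142857, 0.357143, 0.142857, 0.071429, 0.071429, 0.071429 (working shown to 6 dp, full precision carried).
D = 0.071429² + 0.071429² + 0.142857² + 0.357143² + 0.142857² + 0.071429² + 0.071429² + 0.071429² = 0.005102 + 0.005102 + 0.020408 + 0.127551 + 0.020408 + 0.005102 + 0.005102 + 0.005102 = 0.193878.
To 4 decimal places, D = 0.1939.

0.1939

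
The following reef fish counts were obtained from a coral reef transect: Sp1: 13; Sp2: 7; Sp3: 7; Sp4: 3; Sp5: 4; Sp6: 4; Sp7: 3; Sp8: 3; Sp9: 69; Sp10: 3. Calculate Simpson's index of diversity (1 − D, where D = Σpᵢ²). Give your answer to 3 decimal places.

Total N = 13+7+7+3+4+4+3+3+69+3 = 116, so the proportions are 0.11207, 0.06034, 0.06034, 0.02586, 0.03448, 0.03448, 0.02586, 0.02586, 0.59483, 0.02586 (working shown to 5 dp, full precision carried).
D = 0.11207² + 0.06034² + 0.06034² + 0.02586² + 0.03448² + 0.03448² + 0.02586² + 0.02586² + 0.59483² + 0.02586² = 0.01256 + 0.00364 + 0.00364 + 0.00067 + 0.00119 + 0.00119 + 0.00067 + 0.00067 + 0.35382 + 0.00067 = 0.37872.
So 1 − D = 0.62128, i.e. 0.621 to 3 decimal places.

0.621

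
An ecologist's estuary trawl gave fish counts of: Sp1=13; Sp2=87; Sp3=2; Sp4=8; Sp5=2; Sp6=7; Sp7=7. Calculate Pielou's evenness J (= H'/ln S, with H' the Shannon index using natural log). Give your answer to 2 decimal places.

Total N = 13+87+2+8+2+7+7 = 126, so the proportions are 0.1032, 0.6905, 0.0159, 0.0635, 0.0159, 0.0556, 0.0556 (working shown to 4 dp, full precision carried).
H' = −Σ pᵢ ln pᵢ = −((-0.2343) + (-0.2557) + (-0.0658) + (-0.1750) + (-0.0658) + (-0.1606) + (-0.1606)) = 1.1178.
With S = 7 species, ln S = 1.9459, so J = 1.1178/1.9459 = 0.5744, i.e. 0.57 to 2 decimal places.

0.57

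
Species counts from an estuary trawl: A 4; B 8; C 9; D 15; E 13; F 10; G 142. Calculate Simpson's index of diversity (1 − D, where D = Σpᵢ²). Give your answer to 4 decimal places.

Total N = 4+8+9+15+13+10+142 = 201, so the proportions are 0.0199, 0.039801, 0.044776, 0.074627, 0.064677, 0.049751, 0.706468 (working shown to 6 dp, full precision carried).
D = 0.0199² + 0.039801² + 0.044776² + 0.074627² + 0.064677² + 0.049751² + 0.706468² = 0.000396 + 0.001584 + 0.002005 + 0.005569 + 0.004183 + 0.002475 + 0.499097 = 0.515309.
So 1 − D = 0.484691, i.e. 0.4847 to 4 decimal places.

0.4847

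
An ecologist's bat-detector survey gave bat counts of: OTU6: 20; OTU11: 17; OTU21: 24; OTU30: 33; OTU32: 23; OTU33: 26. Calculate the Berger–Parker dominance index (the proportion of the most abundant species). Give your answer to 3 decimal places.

0.231

Total N = 20+17+24+33+23+26 = 143, so the proportions are 0.13986, 0.11888, 0.16783, 0.23077, 0.16084, 0.18182 (working shown to 5 dp, full precision carried).
The largest proportion is 0.23077, i.e. d = 0.231 to 3 decimal places.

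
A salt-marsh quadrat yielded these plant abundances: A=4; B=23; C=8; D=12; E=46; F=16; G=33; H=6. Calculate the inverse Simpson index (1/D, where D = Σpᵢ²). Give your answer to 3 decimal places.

5.154

Total N = 4+23+8+12+46+16+33+6 = 148, so the proportions are 0.027027, 0.1554054, 0.0540541, 0.0810811, 0.3108108, 0.1081081, 0.222973, 0.0405405 (working shown to 7 dp, full precision carried).
D = 0.027027² + 0.1554054² + 0.0540541² + 0.0810811² + 0.3108108² + 0.1081081² + 0.222973² + 0.0405405² = 0.0007305 + 0.0241508 + 0.0029218 + 0.0065741 + 0.0966034 + 0.0116874 + 0.0497169 + 0.0016435 = 0.1940285.
So 1/D = 5.15388, i.e. 5.154 to 3 decimal places.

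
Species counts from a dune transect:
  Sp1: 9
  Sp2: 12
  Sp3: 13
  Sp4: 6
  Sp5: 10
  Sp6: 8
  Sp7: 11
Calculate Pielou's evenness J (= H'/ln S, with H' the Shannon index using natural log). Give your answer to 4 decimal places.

Total N = 9+12+13+6+10+8+11 = 69, so the proportions are 0.130435, 0.173913, 0.188406, 0.086957, 0.144928, 0.115942, 0.15942 (working shown to 6 dp, full precision carried).
H' = −Σ pᵢ ln pᵢ = −((-0.265680) + (-0.304209) + (-0.314479) + (-0.212378) + (-0.279931) + (-0.249816) + (-0.292729)) = 1.919222.
With S = 7 species, ln S = 1.945910, so J = 1.919222/1.945910 = 0.986285, i.e. 0.9863 to 4 decimal places.

0.9863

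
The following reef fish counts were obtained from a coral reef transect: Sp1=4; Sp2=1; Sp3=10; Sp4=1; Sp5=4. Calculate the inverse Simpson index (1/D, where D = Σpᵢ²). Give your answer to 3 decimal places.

Total N = 4+1+10+1+4 = 20, so the proportions are 0.2, 0.05, 0.5, 0.05, 0.2 (working shown to 6 dp, full precision carried).
D = 0.2² + 0.05² + 0.5² + 0.05² + 0.2² = 0.040000 + 0.002500 + 0.250000 + 0.002500 + 0.040000 = 0.335000.
So 1/D = 2.98507, i.e. 2.985 to 3 decimal places.

2.985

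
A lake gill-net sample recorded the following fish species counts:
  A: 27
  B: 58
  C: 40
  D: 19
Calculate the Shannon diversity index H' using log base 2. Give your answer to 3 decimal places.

1.880

Total N = 27+58+40+19 = 144, so the proportions are 0.1875, 0.40278, 0.27778, 0.13194 (working shown to 5 dp, full precision carried).
Each pᵢ log₂ pᵢ term: 0.1875×(-2.41504)=-0.45282, 0.40278×(-1.31194)=-0.52842, 0.27778×(-1.84800)=-0.51333, 0.13194×(-2.92200)=-0.38554.
Sum = -1.88012, so H' = 1.880.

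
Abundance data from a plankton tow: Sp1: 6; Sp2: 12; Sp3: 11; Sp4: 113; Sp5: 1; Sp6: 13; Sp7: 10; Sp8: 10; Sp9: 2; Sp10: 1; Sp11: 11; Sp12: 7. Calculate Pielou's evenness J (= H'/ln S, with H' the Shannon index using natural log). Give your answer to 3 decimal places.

0.651

Total N = 6+12+11+113+1+13+10+10+2+1+11+7 = 197, so the proportions are 0.03046, 0.06091, 0.05584, 0.5736, 0.00508, 0.06599, 0.05076, 0.05076, 0.01015, 0.00508, 0.05584, 0.03553 (working shown to 5 dp, full precision carried).
H' = −Σ pᵢ ln pᵢ = −((-0.10634) + (-0.17045) + (-0.16111) + (-0.31882) + (-0.02682) + (-0.17938) + (-0.15130) + (-0.15130) + (-0.04660) + (-0.02682) + (-0.16111) + (-0.11858)) = 1.61863.
With S = 12 species, ln S = 2.48491, so J = 1.61863/2.48491 = 0.65138, i.e. 0.651 to 3 decimal places.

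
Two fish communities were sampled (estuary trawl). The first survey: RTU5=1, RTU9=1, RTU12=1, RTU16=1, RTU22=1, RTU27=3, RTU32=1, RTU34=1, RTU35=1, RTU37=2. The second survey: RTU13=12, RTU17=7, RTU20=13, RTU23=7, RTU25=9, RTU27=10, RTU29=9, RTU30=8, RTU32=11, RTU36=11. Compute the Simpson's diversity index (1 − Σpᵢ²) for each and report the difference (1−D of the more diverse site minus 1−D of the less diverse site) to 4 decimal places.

0.0202

The first survey: N=13, proportions 0.076923, 0.076923, 0.076923, 0.076923, 0.076923, 0.230769, 0.076923, 0.076923, 0.076923, 0.153846, giving 1−D = 0.875740 (working shown to 6 dp, full precision carried).
The second survey: N=97, proportions 0.123711, 0.072165, 0.134021, 0.072165, 0.092784, 0.103093, 0.092784, 0.082474, 0.113402, 0.113402, giving 1−D = 0.895951.
Difference = |0.875740 − 0.895951| = 0.020211, i.e. 0.0202 to 4 decimal places.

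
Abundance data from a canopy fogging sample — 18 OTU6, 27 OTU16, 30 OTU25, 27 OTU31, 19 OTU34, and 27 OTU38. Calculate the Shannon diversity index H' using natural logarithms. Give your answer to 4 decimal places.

1.7744

Total N = 18+27+30+27+19+27 = 148, so the proportions are 0.121622, 0.182432, 0.202703, 0.182432, 0.128378, 0.182432 (working shown to 6 dp, full precision carried).
Each pᵢ ln pᵢ term: 0.121622×(-2.106841)=-0.256237, 0.182432×(-1.701375)=-0.310386, 0.202703×(-1.596015)=-0.323517, 0.182432×(-1.701375)=-0.310386, 0.128378×(-2.052773)=-0.263532, 0.182432×(-1.701375)=-0.310386.
Sum = -1.774444, so H' = 1.7744.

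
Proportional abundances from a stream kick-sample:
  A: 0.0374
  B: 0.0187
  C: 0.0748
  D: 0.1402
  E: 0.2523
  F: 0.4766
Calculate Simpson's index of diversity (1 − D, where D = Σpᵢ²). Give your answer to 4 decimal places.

0.6822

D = 0.0374² + 0.0187² + 0.0748² + 0.1402² + 0.2523² + 0.4766² = 0.001399 + 0.000350 + 0.005595 + 0.019656 + 0.063655 + 0.227148 = 0.317802 (working shown to 6 dp, full precision carried).
So 1 − D = 0.682198, i.e. 0.6822 to 4 decimal places.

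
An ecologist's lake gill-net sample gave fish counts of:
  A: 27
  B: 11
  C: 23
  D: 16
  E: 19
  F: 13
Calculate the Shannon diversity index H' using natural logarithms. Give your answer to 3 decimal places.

Total N = 27+11+23+16+19+13 = 109, so the proportions are 0.24771, 0.10092, 0.21101, 0.14679, 0.17431, 0.11927 (working shown to 5 dp, full precision carried).
Each pᵢ ln pᵢ term: 0.24771×(-1.39551)=-0.34568, 0.10092×(-2.29345)=-0.23145, 0.21101×(-1.55585)=-0.32830, 0.14679×(-1.91876)=-0.28165, 0.17431×(-1.74691)=-0.30451, 0.11927×(-2.12640)=-0.25361.
Sum = -1.74519, so H' = 1.745.

1.745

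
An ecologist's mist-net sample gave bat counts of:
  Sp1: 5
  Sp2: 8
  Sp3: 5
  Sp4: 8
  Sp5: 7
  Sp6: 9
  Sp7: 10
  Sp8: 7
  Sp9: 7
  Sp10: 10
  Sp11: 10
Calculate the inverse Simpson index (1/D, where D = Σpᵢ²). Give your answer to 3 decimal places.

10.476

Total N = 5+8+5+8+7+9+10+7+7+10+10 = 86, so the proportions are 0.05813953, 0.09302326, 0.05813953, 0.09302326, 0.08139535, 0.10465116, 0.11627907, 0.08139535, 0.08139535, 0.11627907, 0.11627907 (working shown to 8 dp, full precision carried).
D = 0.05813953² + 0.09302326² + 0.05813953² + 0.09302326² + 0.08139535² + 0.10465116² + 0.11627907² + 0.08139535² + 0.08139535² + 0.11627907² + 0.11627907² = 0.00338021 + 0.00865333 + 0.00338021 + 0.00865333 + 0.00662520 + 0.01095187 + 0.01352082 + 0.00662520 + 0.00662520 + 0.01352082 + 0.01352082 = 0.09545700.
So 1/D = 10.47592, i.e. 10.476 to 3 decimal places.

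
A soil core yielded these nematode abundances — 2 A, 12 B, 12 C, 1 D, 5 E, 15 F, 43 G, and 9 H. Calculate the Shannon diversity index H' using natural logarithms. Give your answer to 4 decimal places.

1.6537

Total N = 2+12+12+1+5+15+43+9 = 99, so the proportions are 0.020202, 0.121212, 0.121212, 0.010101, 0.050505, 0.151515, 0.434343, 0.090909 (working shown to 6 dp, full precision carried).
Each pᵢ ln pᵢ term: 0.020202×(-3.901973)=-0.078828, 0.121212×(-2.110213)=-0.255783, 0.121212×(-2.110213)=-0.255783, 0.010101×(-4.595120)=-0.046415, 0.050505×(-2.985682)=-0.150792, 0.151515×(-1.887070)=-0.285920, 0.434343×(-0.833920)=-0.362208, 0.090909×(-2.397895)=-0.217990.
Sum = -1.653720, so H' = 1.6537.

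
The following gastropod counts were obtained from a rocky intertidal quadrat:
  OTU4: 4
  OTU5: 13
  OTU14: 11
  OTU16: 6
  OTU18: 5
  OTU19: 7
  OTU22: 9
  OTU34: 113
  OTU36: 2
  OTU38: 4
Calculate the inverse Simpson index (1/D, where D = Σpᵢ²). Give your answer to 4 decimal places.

Total N = 4+13+11+6+5+7+9+113+2+4 = 174, so the proportions are 0.0229885, 0.0747126, 0.0632184, 0.0344828, 0.0287356, 0.0402299, 0.0517241, 0.6494253, 0.0114943, 0.0229885 (working shown to 7 dp, full precision carried).
D = 0.0229885² + 0.0747126² + 0.0632184² + 0.0344828² + 0.0287356² + 0.0402299² + 0.0517241² + 0.6494253² + 0.0114943² + 0.0229885² = 0.0005285 + 0.0055820 + 0.0039966 + 0.0011891 + 0.0008257 + 0.0016184 + 0.0026754 + 0.4217532 + 0.0001321 + 0.0005285 = 0.4388294.
So 1/D = 2.278790, i.e. 2.2788 to 4 decimal places.

2.2788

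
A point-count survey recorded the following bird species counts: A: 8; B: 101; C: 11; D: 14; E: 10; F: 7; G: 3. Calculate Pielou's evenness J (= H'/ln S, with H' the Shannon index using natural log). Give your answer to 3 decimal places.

0.633

Total N = 8+101+11+14+10+7+3 = 154, so the proportions are 0.05195, 0.65584, 0.07143, 0.09091, 0.06494, 0.04545, 0.01948 (working shown to 5 dp, full precision carried).
H' = −Σ pᵢ ln pᵢ = −((-0.15364) + (-0.27666) + (-0.18850) + (-0.21799) + (-0.17756) + (-0.14050) + (-0.07672)) = 1.23157.
With S = 7 species, ln S = 1.94591, so J = 1.23157/1.94591 = 0.63290, i.e. 0.633 to 3 decimal places.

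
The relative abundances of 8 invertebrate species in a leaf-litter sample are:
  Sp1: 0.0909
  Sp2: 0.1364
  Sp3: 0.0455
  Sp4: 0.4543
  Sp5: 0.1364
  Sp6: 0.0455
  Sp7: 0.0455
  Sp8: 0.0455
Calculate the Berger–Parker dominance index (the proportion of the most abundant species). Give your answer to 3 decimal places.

The largest proportion is 0.4543, i.e. d = 0.454 to 3 decimal places.

0.454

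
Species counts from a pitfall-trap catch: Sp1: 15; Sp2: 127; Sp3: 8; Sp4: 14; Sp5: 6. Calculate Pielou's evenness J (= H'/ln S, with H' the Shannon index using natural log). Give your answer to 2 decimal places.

0.56

Total N = 15+127+8+14+6 = 170, so the proportions are 0.0882, 0.7471, 0.0471, 0.0824, 0.0353 (working shown to 4 dp, full precision carried).
H' = −Σ pᵢ ln pᵢ = −((-0.2142) + (-0.2179) + (-0.1438) + (-0.2056) + (-0.1180)) = 0.8995.
With S = 5 species, ln S = 1.6094, so J = 0.8995/1.6094 = 0.5589, i.e. 0.56 to 2 decimal places.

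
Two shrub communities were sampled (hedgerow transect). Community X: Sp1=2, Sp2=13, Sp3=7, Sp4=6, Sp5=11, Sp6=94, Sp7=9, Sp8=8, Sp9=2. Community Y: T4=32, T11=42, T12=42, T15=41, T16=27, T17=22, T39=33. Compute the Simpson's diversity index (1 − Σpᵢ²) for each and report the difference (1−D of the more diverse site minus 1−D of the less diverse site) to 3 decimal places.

0.256

Community X: N=152, proportions 0.01316, 0.08553, 0.04605, 0.03947, 0.07237, 0.61842, 0.05921, 0.05263, 0.01316, giving 1−D = 0.59470 (working shown to 5 dp, full precision carried).
Community Y: N=239, proportions 0.13389, 0.17573, 0.17573, 0.17155, 0.11297, 0.09205, 0.13808, giving 1−D = 0.85058.
Difference = |0.59470 − 0.85058| = 0.25588, i.e. 0.256 to 3 decimal places.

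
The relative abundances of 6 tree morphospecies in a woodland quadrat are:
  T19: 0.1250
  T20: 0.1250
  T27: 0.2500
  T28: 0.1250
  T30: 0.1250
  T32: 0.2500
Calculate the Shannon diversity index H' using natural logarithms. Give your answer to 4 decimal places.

1.7329

Each pᵢ ln pᵢ term (working shown to 6 dp, full precision carried): 0.125×(-2.079442)=-0.259930, 0.125×(-2.079442)=-0.259930, 0.25×(-1.386294)=-0.346574, 0.125×(-2.079442)=-0.259930, 0.125×(-2.079442)=-0.259930, 0.25×(-1.386294)=-0.346574.
Sum = -1.732868, so H' = 1.7329.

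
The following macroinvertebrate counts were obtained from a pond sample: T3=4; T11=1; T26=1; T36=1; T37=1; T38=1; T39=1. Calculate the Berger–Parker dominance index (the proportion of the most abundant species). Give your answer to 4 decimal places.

Total N = 4+1+1+1+1+1+1 = 10, so the proportions are 0.4, 0.1, 0.1, 0.1, 0.1, 0.1, 0.1 (working shown to 6 dp, full precision carried).
The largest proportion is 0.4, i.e. d = 0.4000 to 4 decimal places.

0.4000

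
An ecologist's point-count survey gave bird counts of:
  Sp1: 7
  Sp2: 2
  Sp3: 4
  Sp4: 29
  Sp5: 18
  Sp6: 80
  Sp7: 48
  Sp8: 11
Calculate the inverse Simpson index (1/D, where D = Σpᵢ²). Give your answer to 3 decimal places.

Total N = 7+2+4+29+18+80+48+11 = 199, so the proportions are 0.0351759, 0.0100503, 0.0201005, 0.1457286, 0.0904523, 0.4020101, 0.241206, 0.0552764 (working shown to 7 dp, full precision carried).
D = 0.0351759² + 0.0100503² + 0.0201005² + 0.1457286² + 0.0904523² + 0.4020101² + 0.241206² + 0.0552764² = 0.0012373 + 0.0001010 + 0.0004040 + 0.0212368 + 0.0081816 + 0.1616121 + 0.0581803 + 0.0030555 = 0.2540087.
So 1/D = 3.93687, i.e. 3.937 to 3 decimal places.

3.937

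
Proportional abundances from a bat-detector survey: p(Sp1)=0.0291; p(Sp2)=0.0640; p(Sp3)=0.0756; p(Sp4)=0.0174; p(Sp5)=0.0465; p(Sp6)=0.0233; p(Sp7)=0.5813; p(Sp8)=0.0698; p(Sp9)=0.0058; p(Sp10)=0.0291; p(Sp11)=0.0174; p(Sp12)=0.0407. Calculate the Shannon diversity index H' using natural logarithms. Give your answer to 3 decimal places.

Each pᵢ ln pᵢ term (working shown to 5 dp, full precision carried): 0.0291×(-3.53702)=-0.10293, 0.064×(-2.74887)=-0.17593, 0.0756×(-2.58230)=-0.19522, 0.0174×(-4.05129)=-0.07049, 0.0465×(-3.06830)=-0.14268, 0.0233×(-3.75930)=-0.08759, 0.5813×(-0.54249)=-0.31535, 0.0698×(-2.66212)=-0.18582, 0.0058×(-5.14990)=-0.02987, 0.0291×(-3.53702)=-0.10293, 0.0174×(-4.05129)=-0.07049, 0.0407×(-3.20153)=-0.13030.
Sum = -1.60959, so H' = 1.610.

1.610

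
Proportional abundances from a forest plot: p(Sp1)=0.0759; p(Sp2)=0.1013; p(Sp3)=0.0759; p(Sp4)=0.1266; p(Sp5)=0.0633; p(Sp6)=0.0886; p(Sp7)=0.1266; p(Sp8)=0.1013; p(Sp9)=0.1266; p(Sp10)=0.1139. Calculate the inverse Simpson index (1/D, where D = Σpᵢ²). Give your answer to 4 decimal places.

D = 0.0759² + 0.1013² + 0.0759² + 0.1266² + 0.0633² + 0.0886² + 0.1266² + 0.1013² + 0.1266² + 0.1139² = 0.00576081 + 0.01026169 + 0.00576081 + 0.01602756 + 0.00400689 + 0.00784996 + 0.01602756 + 0.01026169 + 0.01602756 + 0.01297321 = 0.10495774 (working shown to 8 dp, full precision carried).
So 1/D = 9.527644, i.e. 9.5276 to 4 decimal places.

9.5276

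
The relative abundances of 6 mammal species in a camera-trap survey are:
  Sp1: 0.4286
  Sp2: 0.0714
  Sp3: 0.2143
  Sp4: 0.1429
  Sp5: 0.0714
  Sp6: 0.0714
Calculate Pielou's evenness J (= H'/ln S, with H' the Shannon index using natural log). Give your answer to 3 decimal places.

H' = −Σ pᵢ ln pᵢ = −((-0.36312) + (-0.18846) + (-0.33010) + (-0.27803) + (-0.18846) + (-0.18846)) = 1.53663 (working shown to 5 dp, full precision carried).
With S = 6 species, ln S = 1.79176, so J = 1.53663/1.79176 = 0.85761, i.e. 0.858 to 3 decimal places.

0.858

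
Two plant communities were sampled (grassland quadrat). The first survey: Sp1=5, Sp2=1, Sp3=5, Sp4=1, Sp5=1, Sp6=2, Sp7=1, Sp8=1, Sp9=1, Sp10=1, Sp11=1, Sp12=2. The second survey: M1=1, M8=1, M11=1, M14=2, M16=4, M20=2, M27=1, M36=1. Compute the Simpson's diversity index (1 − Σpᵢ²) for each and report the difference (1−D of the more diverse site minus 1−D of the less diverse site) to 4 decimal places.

0.0352

The first survey: N=22, proportions 0.227273, 0.045455, 0.227273, 0.045455, 0.045455, 0.090909, 0.045455, 0.045455, 0.045455, 0.045455, 0.045455, 0.090909, giving 1−D = 0.863636 (working shown to 6 dp, full precision carried).
The second survey: N=13, proportions 0.076923, 0.076923, 0.076923, 0.153846, 0.307692, 0.153846, 0.076923, 0.076923, giving 1−D = 0.828402.
Difference = |0.863636 − 0.828402| = 0.035234, i.e. 0.0352 to 4 decimal places.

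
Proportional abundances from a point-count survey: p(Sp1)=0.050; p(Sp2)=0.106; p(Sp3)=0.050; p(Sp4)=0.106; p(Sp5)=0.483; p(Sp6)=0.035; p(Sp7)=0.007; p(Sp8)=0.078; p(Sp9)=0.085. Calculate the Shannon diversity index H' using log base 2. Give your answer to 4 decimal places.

2.4345

Each pᵢ log₂ pᵢ term (working shown to 6 dp, full precision carried): 0.05×(-4.321928)=-0.216096, 0.106×(-3.237864)=-0.343214, 0.05×(-4.321928)=-0.216096, 0.106×(-3.237864)=-0.343214, 0.483×(-1.049905)=-0.507104, 0.035×(-4.836501)=-0.169278, 0.007×(-7.158429)=-0.050109, 0.078×(-3.680382)=-0.287070, 0.085×(-3.556393)=-0.302293.
Sum = -2.434474, so H' = 2.4345.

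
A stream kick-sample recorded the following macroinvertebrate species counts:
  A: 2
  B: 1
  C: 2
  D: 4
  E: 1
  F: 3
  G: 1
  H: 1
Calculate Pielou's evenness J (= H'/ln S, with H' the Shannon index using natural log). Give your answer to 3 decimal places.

0.930

Total N = 2+1+2+4+1+3+1+1 = 15, so the proportions are 0.13333, 0.06667, 0.13333, 0.26667, 0.06667, 0.2, 0.06667, 0.06667 (working shown to 5 dp, full precision carried).
H' = −Σ pᵢ ln pᵢ = −((-0.26865) + (-0.18054) + (-0.26865) + (-0.35247) + (-0.18054) + (-0.32189) + (-0.18054) + (-0.18054)) = 1.93381.
With S = 8 species, ln S = 2.07944, so J = 1.93381/2.07944 = 0.92997, i.e. 0.930 to 3 decimal places.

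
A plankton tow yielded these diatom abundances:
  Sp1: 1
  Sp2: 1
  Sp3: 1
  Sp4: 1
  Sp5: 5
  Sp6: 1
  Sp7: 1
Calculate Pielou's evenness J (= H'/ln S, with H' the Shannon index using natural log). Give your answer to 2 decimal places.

0.86

Total N = 1+1+1+1+5+1+1 = 11, so the proportions are 0.0909, 0.0909, 0.0909, 0.0909, 0.4545, 0.0909, 0.0909 (working shown to 4 dp, full precision carried).
H' = −Σ pᵢ ln pᵢ = −((-0.2180) + (-0.2180) + (-0.2180) + (-0.2180) + (-0.3584) + (-0.2180) + (-0.2180)) = 1.6663.
With S = 7 species, ln S = 1.9459, so J = 1.6663/1.9459 = 0.8563, i.e. 0.86 to 2 decimal places.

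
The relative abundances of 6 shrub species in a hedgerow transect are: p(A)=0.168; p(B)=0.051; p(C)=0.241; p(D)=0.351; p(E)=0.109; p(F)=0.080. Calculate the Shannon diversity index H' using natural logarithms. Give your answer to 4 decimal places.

Each pᵢ ln pᵢ term (working shown to 6 dp, full precision carried): 0.168×(-1.783791)=-0.299677, 0.051×(-2.975930)=-0.151772, 0.241×(-1.422958)=-0.342933, 0.351×(-1.046969)=-0.367486, 0.109×(-2.216407)=-0.241588, 0.08×(-2.525729)=-0.202058.
Sum = -1.605515, so H' = 1.6055.

1.6055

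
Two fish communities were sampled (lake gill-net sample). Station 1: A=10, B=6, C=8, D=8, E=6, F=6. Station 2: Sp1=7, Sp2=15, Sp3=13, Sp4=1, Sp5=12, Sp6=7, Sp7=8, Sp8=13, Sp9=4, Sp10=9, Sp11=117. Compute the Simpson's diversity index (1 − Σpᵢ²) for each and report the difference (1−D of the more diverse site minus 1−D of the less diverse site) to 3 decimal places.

Station 1: N=44, proportions 0.227273, 0.136364, 0.181818, 0.181818, 0.136364, 0.136364, giving 1−D = 0.826446 (working shown to 6 dp, full precision carried).
Station 2: N=206, proportions 0.033981, 0.072816, 0.063107, 0.004854, 0.058252, 0.033981, 0.038835, 0.063107, 0.019417, 0.043689, 0.567961, giving 1−D = 0.654633.
Difference = |0.826446 − 0.654633| = 0.171813, i.e. 0.172 to 3 decimal places.

0.172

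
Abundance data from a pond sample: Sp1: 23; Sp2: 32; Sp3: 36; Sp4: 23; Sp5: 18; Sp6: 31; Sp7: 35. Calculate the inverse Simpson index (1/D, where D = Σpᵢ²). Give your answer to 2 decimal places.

Total N = 23+32+36+23+18+31+35 = 198, so the proportions are 0.116162, 0.161616, 0.181818, 0.116162, 0.090909, 0.156566, 0.176768 (working shown to 6 dp, full precision carried).
D = 0.116162² + 0.161616² + 0.181818² + 0.116162² + 0.090909² + 0.156566² + 0.176768² = 0.013494 + 0.026120 + 0.033058 + 0.013494 + 0.008264 + 0.024513 + 0.031247 = 0.150189.
So 1/D = 6.6583, i.e. 6.66 to 2 decimal places.

6.66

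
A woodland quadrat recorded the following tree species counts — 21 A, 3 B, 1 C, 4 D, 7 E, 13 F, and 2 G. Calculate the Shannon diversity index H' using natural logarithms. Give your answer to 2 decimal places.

1.56

Total N = 21+3+1+4+7+13+2 = 51, so the proportions are 0.4118, 0.0588, 0.0196, 0.0784, 0.1373, 0.2549, 0.0392 (working shown to 4 dp, full precision carried).
Each pᵢ ln pᵢ term: 0.4118×(-0.8873)=-0.3654, 0.0588×(-2.8332)=-0.1667, 0.0196×(-3.9318)=-0.0771, 0.0784×(-2.5455)=-0.1996, 0.1373×(-1.9859)=-0.2726, 0.2549×(-1.3669)=-0.3484, 0.0392×(-3.2387)=-0.1270.
Sum = -1.5568, so H' = 1.56.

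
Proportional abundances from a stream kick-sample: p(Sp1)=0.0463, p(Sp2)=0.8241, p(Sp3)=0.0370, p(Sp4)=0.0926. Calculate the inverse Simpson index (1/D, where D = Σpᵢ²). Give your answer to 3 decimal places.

D = 0.0463² + 0.8241² + 0.037² + 0.0926² = 0.002144 + 0.679141 + 0.001369 + 0.008575 = 0.691228 (working shown to 6 dp, full precision carried).
So 1/D = 1.44670, i.e. 1.447 to 3 decimal places.

1.447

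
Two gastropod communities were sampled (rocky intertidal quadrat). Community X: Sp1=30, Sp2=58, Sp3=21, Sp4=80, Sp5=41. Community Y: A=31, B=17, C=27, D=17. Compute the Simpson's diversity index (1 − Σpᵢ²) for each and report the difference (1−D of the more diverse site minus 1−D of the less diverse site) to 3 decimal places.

Community X: N=230, proportions 0.13043, 0.25217, 0.0913, 0.34783, 0.17826, giving 1−D = 0.75830 (working shown to 5 dp, full precision carried).
Community Y: N=92, proportions 0.33696, 0.18478, 0.29348, 0.18478, giving 1−D = 0.73204.
Difference = |0.75830 − 0.73204| = 0.02626, i.e. 0.026 to 3 decimal places.

0.026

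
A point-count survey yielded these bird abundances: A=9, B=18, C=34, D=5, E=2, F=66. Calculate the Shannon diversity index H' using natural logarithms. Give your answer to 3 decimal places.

Total N = 9+18+34+5+2+66 = 134, so the proportions are 0.06716, 0.13433, 0.25373, 0.03731, 0.01493, 0.49254 (working shown to 5 dp, full precision carried).
Each pᵢ ln pᵢ term: 0.06716×(-2.70062)=-0.18138, 0.13433×(-2.00747)=-0.26966, 0.25373×(-1.37148)=-0.34799, 0.03731×(-3.28840)=-0.12270, 0.01493×(-4.20469)=-0.06276, 0.49254×(-0.70819)=-0.34881.
Sum = -1.33330, so H' = 1.333.

1.333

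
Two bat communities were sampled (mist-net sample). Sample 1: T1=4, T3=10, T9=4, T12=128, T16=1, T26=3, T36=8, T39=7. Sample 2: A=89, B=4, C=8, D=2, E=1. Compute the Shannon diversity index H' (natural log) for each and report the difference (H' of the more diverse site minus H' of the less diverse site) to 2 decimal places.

0.36

Sample 1: N=165, proportions 0.0242, 0.0606, 0.0242, 0.7758, 0.0061, 0.0182, 0.0485, 0.0424, giving H' = 0.9318 (working shown to 4 dp, full precision carried).
Sample 2: N=104, proportions 0.8558, 0.0385, 0.0769, 0.0192, 0.0096, giving H' = 0.5765.
Difference = |0.9318 − 0.5765| = 0.3553, i.e. 0.36 to 2 decimal places.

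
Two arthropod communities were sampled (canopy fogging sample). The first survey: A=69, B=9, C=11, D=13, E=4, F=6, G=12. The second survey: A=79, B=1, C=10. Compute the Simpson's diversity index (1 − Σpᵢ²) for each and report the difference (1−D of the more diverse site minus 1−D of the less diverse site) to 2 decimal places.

The first survey: N=124, proportions 0.55645, 0.07258, 0.08871, 0.10484, 0.03226, 0.04839, 0.09677, giving 1−D = 0.65349 (working shown to 5 dp, full precision carried).
The second survey: N=90, proportions 0.87778, 0.01111, 0.11111, giving 1−D = 0.21704.
Difference = |0.65349 − 0.21704| = 0.43645, i.e. 0.44 to 2 decimal places.

0.44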